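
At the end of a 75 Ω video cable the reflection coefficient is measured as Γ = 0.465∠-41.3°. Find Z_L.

Z_L = Z_0·(1 + Γ)/(1 − Γ) = 75·(1.35 − j0.307)/(0.651 + j0.307)

Z_L ≈ 114 − j88.9 Ω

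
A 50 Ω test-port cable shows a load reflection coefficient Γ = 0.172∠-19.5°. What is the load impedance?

Z_L = Z_0·(1 + Γ)/(1 − Γ) = 50·(1.16 − j0.0574)/(0.838 + j0.0574)

Z_L ≈ 68.8 − j8.14 Ω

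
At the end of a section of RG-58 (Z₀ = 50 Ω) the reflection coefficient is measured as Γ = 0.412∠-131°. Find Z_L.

Z_L ≈ 24.3 − j18.2 Ω

Z_L = Z_0·(1 + Γ)/(1 − Γ) = 50·(0.73 − j0.311)/(1.27 + j0.311)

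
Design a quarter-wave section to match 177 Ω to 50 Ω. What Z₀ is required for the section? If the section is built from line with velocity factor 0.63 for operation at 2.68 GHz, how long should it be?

Z_qwt ≈ 94.1 Ω; length ≈ 1.76 cm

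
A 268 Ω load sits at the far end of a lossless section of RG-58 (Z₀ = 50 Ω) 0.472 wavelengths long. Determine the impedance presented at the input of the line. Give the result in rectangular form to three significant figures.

Z_in ≈ 145 + j129 Ω

βl = 2π × 0.472 = 170°
tan(βl) = tan(170°) = -0.178
Z_in = Z_0·(Z_L + jZ_0·tanβl)/(Z_0 + jZ_L·tanβl)
     = 50·(268 − j8.89)/(50 − j47.6)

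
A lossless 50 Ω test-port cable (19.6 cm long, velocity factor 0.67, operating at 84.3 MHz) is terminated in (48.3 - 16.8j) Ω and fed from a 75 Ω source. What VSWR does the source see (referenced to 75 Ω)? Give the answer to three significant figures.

λ = v/f = 0.67·c / 84.3 MHz = 2.38 m
βl = 2π·l/λ = 2π × 0.0822 = 29.6°
tan(βl) = 0.568
Z_in = Z_0·(Z_L + jZ_0·tanβl)/(Z_0 + jZ_L·tanβl) = 37.2 − j7.38 Ω
Γ_s = (Z_in − Z_s)/(Z_in + Z_s) = (-37.8 − j7.38)/(112 − j7.38), |Γ_s| = 0.343
VSWR = (1 + |Γ_s|)/(1 − |Γ_s|)

VSWR ≈ 2.04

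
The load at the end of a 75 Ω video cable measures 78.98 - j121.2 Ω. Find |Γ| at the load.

|Γ| ≈ 0.619

Γ = (Z_L − Z_0)/(Z_L + Z_0) = (3.98 − j121.2)/(154 − j121.2)
|Γ| = 121/196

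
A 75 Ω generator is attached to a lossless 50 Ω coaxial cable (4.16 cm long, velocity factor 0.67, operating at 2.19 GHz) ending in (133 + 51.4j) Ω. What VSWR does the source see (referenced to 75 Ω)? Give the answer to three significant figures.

λ = v/f = 0.67·c / 2.19 GHz = 0.0918 m
βl = 2π·l/λ = 2π × 0.453 = 163°
tan(βl) = -0.302
Z_in = Z_0·(Z_L + jZ_0·tanβl)/(Z_0 + jZ_L·tanβl) = 61.4 + j65.3 Ω
Γ_s = (Z_in − Z_s)/(Z_in + Z_s) = (-13.6 + j65.3)/(136 + j65.3), |Γ_s| = 0.441
VSWR = (1 + |Γ_s|)/(1 − |Γ_s|)

VSWR ≈ 2.58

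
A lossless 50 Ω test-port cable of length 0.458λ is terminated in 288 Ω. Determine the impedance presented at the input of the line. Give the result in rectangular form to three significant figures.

βl = 2π × 0.458 = 165°
tan(βl) = tan(165°) = -0.27
Z_in = Z_0·(Z_L + jZ_0·tanβl)/(Z_0 + jZ_L·tanβl)
     = 50·(288 − j13.5)/(50 − j77.8)

Z_in ≈ 90.3 + j127 Ω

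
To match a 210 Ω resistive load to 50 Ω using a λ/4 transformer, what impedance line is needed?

Z_qwt = √(Z_0·R_L) = √(50 × 210) = √10500

Z_qwt ≈ 102 Ω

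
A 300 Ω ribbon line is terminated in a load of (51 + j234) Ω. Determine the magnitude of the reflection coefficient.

|Γ| ≈ 0.81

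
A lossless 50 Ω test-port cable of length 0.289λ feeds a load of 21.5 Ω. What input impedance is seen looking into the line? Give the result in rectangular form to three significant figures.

βl = 2π × 0.289 = 104°
tan(βl) = tan(104°) = -4
Z_in = Z_0·(Z_L + jZ_0·tanβl)/(Z_0 + jZ_L·tanβl)
     = 50·(21.5 − j200)/(50 − j86)

Z_in ≈ 92.3 − j41.2 Ω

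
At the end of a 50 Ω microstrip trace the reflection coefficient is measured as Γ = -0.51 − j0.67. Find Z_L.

Z_L ≈ 5.33 − j24.6 Ω

Z_L = Z_0·(1 + Γ)/(1 − Γ) = 50·(0.49 − j0.67)/(1.51 + j0.67)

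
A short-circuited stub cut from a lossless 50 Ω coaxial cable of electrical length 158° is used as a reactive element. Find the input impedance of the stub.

tan(βl) = -0.404
For a short-circuited stub, Z_in = jZ_0·tan(βl)

Z_in ≈ −j20.2 Ω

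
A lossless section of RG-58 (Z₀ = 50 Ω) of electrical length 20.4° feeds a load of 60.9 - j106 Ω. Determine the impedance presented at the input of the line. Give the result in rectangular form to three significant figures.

Z_in ≈ 20.4 − j54 Ω

tan(βl) = tan(20.4°) = 0.372
Z_in = Z_0·(Z_L + jZ_0·tanβl)/(Z_0 + jZ_L·tanβl)
     = 50·(60.9 − j87.4)/(89.4 + j22.6)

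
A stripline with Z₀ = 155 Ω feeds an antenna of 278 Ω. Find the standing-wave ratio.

For a purely resistive load, VSWR = R_L/Z_0 or Z_0/R_L (whichever > 1) = 278/155

VSWR ≈ 1.79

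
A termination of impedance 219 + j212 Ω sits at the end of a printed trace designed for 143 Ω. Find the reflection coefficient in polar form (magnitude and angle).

Γ ≈ 0.537 ∠ 39.9°

Γ = (Z_L − Z_0)/(Z_L + Z_0) = (76 + j212)/(362 + j212)
|Γ| = 225/420 = 0.537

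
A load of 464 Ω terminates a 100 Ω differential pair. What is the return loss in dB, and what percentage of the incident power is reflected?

RL ≈ 3.8 dB; 41.7% of incident power reflected

Γ = (464 − 100)/(464 + 100) = 0.645
RL = −20·log₁₀(0.645) = 3.8 dB
P_refl/P_inc = |Γ|² = 0.417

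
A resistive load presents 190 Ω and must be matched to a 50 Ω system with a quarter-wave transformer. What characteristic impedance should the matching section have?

Z_qwt ≈ 97.5 Ω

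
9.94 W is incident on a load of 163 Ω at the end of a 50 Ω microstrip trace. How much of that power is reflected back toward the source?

Γ = (163 − 50)/(163 + 50) = 0.531
|Γ|² = 0.281
P_refl = |Γ|²·P_inc = 2.8 W, P_del = (1 − |Γ|²)·P_inc = 7.14 W

P_reflected ≈ 2.8 W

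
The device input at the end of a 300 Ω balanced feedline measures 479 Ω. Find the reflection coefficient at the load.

Γ = 0.23

Γ = (Z_L − Z_0)/(Z_L + Z_0) = (479 − 300)/(479 + 300) = 179/779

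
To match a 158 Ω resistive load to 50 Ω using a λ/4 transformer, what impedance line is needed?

Z_qwt = √(Z_0·R_L) = √(50 × 158) = √7900

Z_qwt ≈ 88.9 Ω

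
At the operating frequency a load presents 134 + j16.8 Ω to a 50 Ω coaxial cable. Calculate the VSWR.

VSWR ≈ 2.73

Γ = (Z_L − Z_0)/(Z_L + Z_0) = (84 + j16.8)/(184 + j16.8)
|Γ| = 85.7/185 = 0.464
VSWR = (1 + |Γ|)/(1 − |Γ|) = 1.46/0.536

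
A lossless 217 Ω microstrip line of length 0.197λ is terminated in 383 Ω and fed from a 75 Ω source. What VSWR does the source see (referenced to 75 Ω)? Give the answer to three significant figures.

VSWR ≈ 2.1

βl = 2π × 0.197 = 70.9°
tan(βl) = 2.89
Z_in = Z_0·(Z_L + jZ_0·tanβl)/(Z_0 + jZ_L·tanβl) = 133 − j49.1 Ω
Γ_s = (Z_in − Z_s)/(Z_in + Z_s) = (57.6 − j49.1)/(208 − j49.1), |Γ_s| = 0.355
VSWR = (1 + |Γ_s|)/(1 − |Γ_s|)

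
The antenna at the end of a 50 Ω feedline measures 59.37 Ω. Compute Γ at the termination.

Γ = 0.0857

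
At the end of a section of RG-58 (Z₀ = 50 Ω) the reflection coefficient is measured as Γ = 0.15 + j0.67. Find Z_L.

Z_L = Z_0·(1 + Γ)/(1 − Γ) = 50·(1.15 + j0.67)/(0.85 − j0.67)

Z_L ≈ 22.6 + j57.2 Ω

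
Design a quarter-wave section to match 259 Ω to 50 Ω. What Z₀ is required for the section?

Z_qwt = √(Z_0·R_L) = √(50 × 259) = √12950

Z_qwt ≈ 114 Ω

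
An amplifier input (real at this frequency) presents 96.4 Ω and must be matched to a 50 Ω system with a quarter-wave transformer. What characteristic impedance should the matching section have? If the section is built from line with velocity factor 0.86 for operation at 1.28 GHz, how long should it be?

Z_qwt ≈ 69.4 Ω; length ≈ 5.04 cm

Z_qwt = √(Z_0·R_L) = √(50 × 96.4) = √4820
λ = 0.86·c/f = 0.202 m, so l = λ/4 = 0.0504 m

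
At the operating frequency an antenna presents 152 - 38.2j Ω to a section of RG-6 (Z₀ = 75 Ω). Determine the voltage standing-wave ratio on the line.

VSWR ≈ 2.19

Γ = (Z_L − Z_0)/(Z_L + Z_0) = (77 − j38.2)/(227 − j38.2)
|Γ| = 86/230 = 0.373
VSWR = (1 + |Γ|)/(1 − |Γ|) = 1.37/0.627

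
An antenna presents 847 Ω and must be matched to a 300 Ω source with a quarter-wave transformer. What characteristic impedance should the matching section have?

Z_qwt = √(Z_0·R_L) = √(300 × 847) = √254100

Z_qwt ≈ 504 Ω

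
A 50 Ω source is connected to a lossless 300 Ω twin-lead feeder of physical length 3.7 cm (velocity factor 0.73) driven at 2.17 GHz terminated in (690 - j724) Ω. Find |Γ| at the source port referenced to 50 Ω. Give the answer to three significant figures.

λ = v/f = 0.73·c / 2.17 GHz = 0.101 m
βl = 2π·l/λ = 2π × 0.367 = 132°
tan(βl) = -1.11
Z_in = Z_0·(Z_L + jZ_0·tanβl)/(Z_0 + jZ_L·tanβl) = 165 + j378 Ω
Γ_s = (Z_in − Z_s)/(Z_in + Z_s) = (115 + j378)/(215 + j378), |Γ_s| = 0.909

|Γ| ≈ 0.909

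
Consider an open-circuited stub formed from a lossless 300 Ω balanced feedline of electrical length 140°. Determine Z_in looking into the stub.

Z_in ≈ +j358 Ω

tan(βl) = -0.839
For an open-circuited stub, Z_in = −jZ_0·cot(βl) = −jZ_0/tan(βl)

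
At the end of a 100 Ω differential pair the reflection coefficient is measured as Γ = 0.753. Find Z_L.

Z_L ≈ 710 Ω

Z_L = Z_0·(1 + Γ)/(1 − Γ) = 100·(1.75)/(0.247)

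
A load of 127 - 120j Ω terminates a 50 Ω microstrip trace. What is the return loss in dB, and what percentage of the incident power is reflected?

Γ = (77 − j120)/(177 − j120), |Γ| = 0.667
RL = −20·log₁₀(0.667) = 3.52 dB
P_refl/P_inc = |Γ|² = 0.445

RL ≈ 3.52 dB; 44.5% of incident power reflected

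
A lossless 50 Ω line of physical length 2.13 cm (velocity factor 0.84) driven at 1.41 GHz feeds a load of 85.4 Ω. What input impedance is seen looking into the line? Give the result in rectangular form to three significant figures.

Z_in ≈ 45.2 − j25.3 Ω

λ = v/f = 0.84·c / 1.41 GHz = 0.179 m
βl = 2π·l/λ = 2π × 0.119 = 42.9°
tan(βl) = tan(42.9°) = 0.929
Z_in = Z_0·(Z_L + jZ_0·tanβl)/(Z_0 + jZ_L·tanβl)
     = 50·(85.4 + j46.5)/(50 + j79.4)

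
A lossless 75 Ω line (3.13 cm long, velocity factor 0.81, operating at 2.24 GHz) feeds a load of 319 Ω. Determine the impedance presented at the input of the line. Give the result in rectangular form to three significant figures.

λ = v/f = 0.81·c / 2.24 GHz = 0.108 m
βl = 2π·l/λ = 2π × 0.289 = 104°
tan(βl) = tan(104°) = -4.05
Z_in = Z_0·(Z_L + jZ_0·tanβl)/(Z_0 + jZ_L·tanβl)
     = 75·(319 − j304)/(75 − j1290)

Z_in ≈ 18.6 + j17.4 Ω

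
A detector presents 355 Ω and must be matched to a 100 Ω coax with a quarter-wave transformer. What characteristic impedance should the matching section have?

Z_qwt ≈ 188 Ω

Z_qwt = √(Z_0·R_L) = √(100 × 355) = √35500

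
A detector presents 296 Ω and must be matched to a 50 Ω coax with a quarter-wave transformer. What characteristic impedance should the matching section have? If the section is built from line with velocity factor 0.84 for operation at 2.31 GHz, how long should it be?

Z_qwt ≈ 122 Ω; length ≈ 2.73 cm

Z_qwt = √(Z_0·R_L) = √(50 × 296) = √14800
λ = 0.84·c/f = 0.109 m, so l = λ/4 = 0.0273 m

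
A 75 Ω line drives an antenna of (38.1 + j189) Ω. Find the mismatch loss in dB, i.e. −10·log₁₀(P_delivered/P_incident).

mismatch loss ≈ 6.28 dB

Γ = (-36.9 + j189)/(113.1 + j189), |Γ| = 0.874
|Γ|² = 0.764, so P_del/P_inc = 1 − |Γ|² = 0.236
ML = −10·log₁₀(1 − |Γ|²)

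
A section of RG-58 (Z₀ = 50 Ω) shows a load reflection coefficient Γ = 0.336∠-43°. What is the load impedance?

Z_L ≈ 71.4 − j36.9 Ω

Z_L = Z_0·(1 + Γ)/(1 − Γ) = 50·(1.25 − j0.229)/(0.754 + j0.229)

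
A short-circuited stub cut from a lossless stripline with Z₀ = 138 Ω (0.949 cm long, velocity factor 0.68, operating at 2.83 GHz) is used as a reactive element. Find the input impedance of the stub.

λ = v/f = 0.68·c / 2.83 GHz = 0.0721 m
βl = 2π·l/λ = 2π × 0.132 = 47.4°
tan(βl) = 1.09
For a short-circuited stub, Z_in = jZ_0·tan(βl)

Z_in ≈ +j150 Ω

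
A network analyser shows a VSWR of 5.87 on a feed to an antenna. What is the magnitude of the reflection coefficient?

|Γ| ≈ 0.709

|Γ| = (S − 1)/(S + 1) = (5.87 − 1)/(5.87 + 1) = 4.87/6.87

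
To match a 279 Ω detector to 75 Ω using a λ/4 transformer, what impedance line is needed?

Z_qwt = √(Z_0·R_L) = √(75 × 279) = √20920

Z_qwt ≈ 145 Ω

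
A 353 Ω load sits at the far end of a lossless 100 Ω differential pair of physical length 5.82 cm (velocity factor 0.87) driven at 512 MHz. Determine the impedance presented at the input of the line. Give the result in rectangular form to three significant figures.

λ = v/f = 0.87·c / 512 MHz = 0.51 m
βl = 2π·l/λ = 2π × 0.114 = 41.1°
tan(βl) = tan(41.1°) = 0.872
Z_in = Z_0·(Z_L + jZ_0·tanβl)/(Z_0 + jZ_L·tanβl)
     = 100·(353 + j87.2)/(100 + j308)

Z_in ≈ 59.3 − j95.4 Ω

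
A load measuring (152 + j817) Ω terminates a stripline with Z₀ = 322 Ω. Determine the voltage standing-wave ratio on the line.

VSWR ≈ 16.2

Γ = (Z_L − Z_0)/(Z_L + Z_0) = (-170 + j817)/(474 + j817)
|Γ| = 834/945 = 0.883
VSWR = (1 + |Γ|)/(1 − |Γ|) = 1.88/0.117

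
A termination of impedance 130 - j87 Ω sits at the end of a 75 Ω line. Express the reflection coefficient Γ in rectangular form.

Γ ≈ 0.38 − j0.263

Γ = (Z_L − Z_0)/(Z_L + Z_0) = (55 − j87)/(205 − j87)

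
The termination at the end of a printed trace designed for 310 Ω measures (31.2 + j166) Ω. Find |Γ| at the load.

Γ = (Z_L − Z_0)/(Z_L + Z_0) = (-278.8 + j166)/(341.2 + j166)
|Γ| = 324/379

|Γ| ≈ 0.855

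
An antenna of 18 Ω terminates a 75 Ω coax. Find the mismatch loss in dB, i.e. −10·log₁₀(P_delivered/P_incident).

mismatch loss ≈ 2.05 dB

Γ = (18 − 75)/(18 + 75) = -0.613
|Γ|² = 0.376, so P_del/P_inc = 1 − |Γ|² = 0.624
ML = −10·log₁₀(1 − |Γ|²)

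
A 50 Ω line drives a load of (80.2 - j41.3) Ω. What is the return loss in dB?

RL ≈ 8.53 dB

Γ = (30.2 − j41.3)/(130.2 − j41.3), |Γ| = 0.375
RL = −20·log₁₀|Γ| = −20·log₁₀(0.375)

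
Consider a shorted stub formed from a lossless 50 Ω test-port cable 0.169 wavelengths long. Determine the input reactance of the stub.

X_in ≈ 89.6 Ω (inductive)

βl = 2π × 0.169 = 60.8°
tan(βl) = 1.79
For a shorted stub, Z_in = jZ_0·tan(βl)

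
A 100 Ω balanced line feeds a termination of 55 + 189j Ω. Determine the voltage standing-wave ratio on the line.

Γ = (Z_L − Z_0)/(Z_L + Z_0) = (-45 + j189)/(155 + j189)
|Γ| = 194/244 = 0.795
VSWR = (1 + |Γ|)/(1 − |Γ|) = 1.79/0.205

VSWR ≈ 8.75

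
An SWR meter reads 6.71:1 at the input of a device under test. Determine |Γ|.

|Γ| = (S − 1)/(S + 1) = (6.71 − 1)/(6.71 + 1) = 5.71/7.71

|Γ| ≈ 0.741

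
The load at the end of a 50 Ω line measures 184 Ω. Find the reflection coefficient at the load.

Γ = (Z_L − Z_0)/(Z_L + Z_0) = (184 − 50)/(184 + 50) = 134/234

Γ = 0.573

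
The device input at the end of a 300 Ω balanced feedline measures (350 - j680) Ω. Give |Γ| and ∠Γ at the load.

Γ ≈ 0.725 ∠ -39.5°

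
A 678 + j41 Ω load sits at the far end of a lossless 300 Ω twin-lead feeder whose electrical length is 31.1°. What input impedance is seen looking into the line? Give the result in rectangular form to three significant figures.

tan(βl) = tan(31.1°) = 0.603
Z_in = Z_0·(Z_L + jZ_0·tanβl)/(Z_0 + jZ_L·tanβl)
     = 300·(678 + j222)/(275 + j409)

Z_in ≈ 342 − j267 Ω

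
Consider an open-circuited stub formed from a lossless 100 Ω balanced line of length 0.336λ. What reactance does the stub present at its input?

X_in ≈ 60 Ω (inductive)

βl = 2π × 0.336 = 121°
tan(βl) = -1.67
For an open-circuited stub, Z_in = −jZ_0·cot(βl) = −jZ_0/tan(βl)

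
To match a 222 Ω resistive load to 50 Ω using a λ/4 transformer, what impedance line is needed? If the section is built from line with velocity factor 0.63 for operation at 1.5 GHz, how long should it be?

Z_qwt ≈ 105 Ω; length ≈ 3.15 cm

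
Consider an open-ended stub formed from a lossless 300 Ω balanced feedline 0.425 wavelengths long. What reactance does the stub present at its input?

X_in ≈ 589 Ω (inductive)

βl = 2π × 0.425 = 153°
tan(βl) = -0.51
For an open-ended stub, Z_in = −jZ_0·cot(βl) = −jZ_0/tan(βl)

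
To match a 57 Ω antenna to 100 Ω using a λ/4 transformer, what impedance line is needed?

Z_qwt ≈ 75.5 Ω

Z_qwt = √(Z_0·R_L) = √(100 × 57) = √5700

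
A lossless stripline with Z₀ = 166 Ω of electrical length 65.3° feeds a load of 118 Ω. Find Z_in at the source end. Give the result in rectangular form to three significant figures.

tan(βl) = tan(65.3°) = 2.17
Z_in = Z_0·(Z_L + jZ_0·tanβl)/(Z_0 + jZ_L·tanβl)
     = 166·(118 + j361)/(166 + j257)

Z_in ≈ 199 + j52.7 Ω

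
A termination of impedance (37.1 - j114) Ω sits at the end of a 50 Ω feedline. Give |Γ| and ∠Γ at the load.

Γ ≈ 0.8 ∠ -43.8°

Γ = (Z_L − Z_0)/(Z_L + Z_0) = (-12.9 − j114)/(87.1 − j114)
|Γ| = 115/143 = 0.8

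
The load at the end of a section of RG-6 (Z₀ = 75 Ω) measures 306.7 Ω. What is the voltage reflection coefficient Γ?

Γ = 0.607

Γ = (Z_L − Z_0)/(Z_L + Z_0) = (306.7 − 75)/(306.7 + 75) = 231.7/381.7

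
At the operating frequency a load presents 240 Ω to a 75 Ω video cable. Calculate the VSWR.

For a purely resistive load, VSWR = R_L/Z_0 or Z_0/R_L (whichever > 1) = 240/75

VSWR ≈ 3.2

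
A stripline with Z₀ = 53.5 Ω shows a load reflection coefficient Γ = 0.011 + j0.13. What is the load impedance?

Z_L = Z_0·(1 + Γ)/(1 − Γ) = 53.5·(1.01 + j0.13)/(0.989 − j0.13)

Z_L ≈ 52.9 + j14 Ω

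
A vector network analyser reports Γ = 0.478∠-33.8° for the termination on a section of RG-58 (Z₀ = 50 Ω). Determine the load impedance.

Z_L = Z_0·(1 + Γ)/(1 − Γ) = 50·(1.4 − j0.266)/(0.603 + j0.266)

Z_L ≈ 88.9 − j61.3 Ω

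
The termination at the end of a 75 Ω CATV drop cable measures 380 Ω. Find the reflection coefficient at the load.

Γ = (Z_L − Z_0)/(Z_L + Z_0) = (380 − 75)/(380 + 75) = 305/455

Γ = 0.67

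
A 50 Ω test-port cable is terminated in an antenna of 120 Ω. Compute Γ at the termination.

Γ = (Z_L − Z_0)/(Z_L + Z_0) = (120 − 50)/(120 + 50) = 70/170

Γ = 0.412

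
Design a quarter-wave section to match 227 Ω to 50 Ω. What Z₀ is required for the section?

Z_qwt ≈ 107 Ω

Z_qwt = √(Z_0·R_L) = √(50 × 227) = √11350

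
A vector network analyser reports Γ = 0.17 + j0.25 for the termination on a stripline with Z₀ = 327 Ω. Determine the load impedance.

Z_L = Z_0·(1 + Γ)/(1 − Γ) = 327·(1.17 + j0.25)/(0.83 − j0.25)

Z_L ≈ 395 + j218 Ω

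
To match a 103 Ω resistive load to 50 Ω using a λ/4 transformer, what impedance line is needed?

Z_qwt ≈ 71.8 Ω

Z_qwt = √(Z_0·R_L) = √(50 × 103) = √5150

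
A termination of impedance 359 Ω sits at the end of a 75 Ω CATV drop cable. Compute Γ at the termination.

Γ = 0.654

Γ = (Z_L − Z_0)/(Z_L + Z_0) = (359 − 75)/(359 + 75) = 284/434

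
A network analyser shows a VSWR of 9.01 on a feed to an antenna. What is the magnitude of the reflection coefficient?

|Γ| ≈ 0.8

|Γ| = (S − 1)/(S + 1) = (9.01 − 1)/(9.01 + 1) = 8.01/10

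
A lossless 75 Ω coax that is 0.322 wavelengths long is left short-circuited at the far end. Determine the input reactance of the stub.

X_in ≈ -154 Ω (capacitive)

βl = 2π × 0.322 = 116°
tan(βl) = -2.06
For a short-circuited stub, Z_in = jZ_0·tan(βl)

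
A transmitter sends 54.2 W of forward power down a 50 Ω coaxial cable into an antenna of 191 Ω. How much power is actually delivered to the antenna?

P_delivered ≈ 35.6 W

Γ = (191 − 50)/(191 + 50) = 0.585
|Γ|² = 0.342
P_refl = |Γ|²·P_inc = 18.6 W, P_del = (1 − |Γ|²)·P_inc = 35.6 W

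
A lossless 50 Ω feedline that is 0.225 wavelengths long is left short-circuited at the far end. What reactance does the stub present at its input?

βl = 2π × 0.225 = 81°
tan(βl) = 6.31
For a short-circuited stub, Z_in = jZ_0·tan(βl)

X_in ≈ 316 Ω (inductive)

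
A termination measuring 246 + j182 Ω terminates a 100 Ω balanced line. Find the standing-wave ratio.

VSWR ≈ 3.96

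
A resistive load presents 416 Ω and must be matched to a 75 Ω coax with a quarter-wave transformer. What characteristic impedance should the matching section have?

Z_qwt = √(Z_0·R_L) = √(75 × 416) = √31200

Z_qwt ≈ 177 Ω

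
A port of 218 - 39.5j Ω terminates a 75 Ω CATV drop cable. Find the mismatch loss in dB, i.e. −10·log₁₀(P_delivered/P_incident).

Γ = (143 − j39.5)/(293 − j39.5), |Γ| = 0.502
|Γ|² = 0.252, so P_del/P_inc = 1 − |Γ|² = 0.748
ML = −10·log₁₀(1 − |Γ|²)

mismatch loss ≈ 1.26 dB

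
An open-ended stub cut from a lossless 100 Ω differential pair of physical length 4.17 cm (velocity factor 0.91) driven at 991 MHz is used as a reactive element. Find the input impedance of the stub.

λ = v/f = 0.91·c / 991 MHz = 0.275 m
βl = 2π·l/λ = 2π × 0.151 = 54.5°
tan(βl) = 1.4
For an open-ended stub, Z_in = −jZ_0·cot(βl) = −jZ_0/tan(βl)

Z_in ≈ −j71.3 Ω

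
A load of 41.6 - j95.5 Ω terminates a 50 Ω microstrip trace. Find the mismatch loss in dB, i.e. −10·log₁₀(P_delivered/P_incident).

mismatch loss ≈ 3.23 dB

Γ = (-8.4 − j95.5)/(91.6 − j95.5), |Γ| = 0.724
|Γ|² = 0.525, so P_del/P_inc = 1 − |Γ|² = 0.475
ML = −10·log₁₀(1 − |Γ|²)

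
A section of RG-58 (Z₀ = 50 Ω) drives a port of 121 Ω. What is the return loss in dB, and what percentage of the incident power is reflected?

Γ = (121 − 50)/(121 + 50) = 0.415
RL = −20·log₁₀(0.415) = 7.63 dB
P_refl/P_inc = |Γ|² = 0.172

RL ≈ 7.63 dB; 17.2% of incident power reflected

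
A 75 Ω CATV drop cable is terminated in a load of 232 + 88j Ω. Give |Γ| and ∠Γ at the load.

Γ = (Z_L − Z_0)/(Z_L + Z_0) = (157 + j88)/(307 + j88)
|Γ| = 180/319 = 0.564

Γ ≈ 0.564 ∠ 13.3°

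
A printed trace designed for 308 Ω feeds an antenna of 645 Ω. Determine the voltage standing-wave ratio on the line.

VSWR ≈ 2.09

Γ = (645 − 308)/(645 + 308) = 0.354
VSWR = (1 + 0.354)/(1 − 0.354)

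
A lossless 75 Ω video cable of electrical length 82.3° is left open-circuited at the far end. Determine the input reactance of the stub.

tan(βl) = 7.4
For an open-circuited stub, Z_in = −jZ_0·cot(βl) = −jZ_0/tan(βl)

X_in ≈ -10.1 Ω (capacitive)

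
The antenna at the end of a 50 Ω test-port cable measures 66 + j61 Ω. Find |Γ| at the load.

|Γ| ≈ 0.481

Γ = (Z_L − Z_0)/(Z_L + Z_0) = (16 + j61)/(116 + j61)
|Γ| = 63.1/131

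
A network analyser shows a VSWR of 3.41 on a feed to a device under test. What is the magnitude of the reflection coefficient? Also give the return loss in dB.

|Γ| ≈ 0.546; return loss ≈ 5.25 dB

|Γ| = (S − 1)/(S + 1) = (3.41 − 1)/(3.41 + 1) = 2.41/4.41
RL = −20·log₁₀|Γ| = −20·log₁₀(0.546)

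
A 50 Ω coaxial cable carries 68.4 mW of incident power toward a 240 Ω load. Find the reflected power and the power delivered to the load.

Γ = (240 − 50)/(240 + 50) = 0.655
|Γ|² = 0.429
P_refl = |Γ|²·P_inc = 29.4 mW, P_del = (1 − |Γ|²)·P_inc = 39 mW

P_reflected ≈ 29.4 mW; P_delivered ≈ 39 mW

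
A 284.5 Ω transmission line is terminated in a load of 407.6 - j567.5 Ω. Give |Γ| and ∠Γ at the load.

Γ ≈ 0.649 ∠ -38.4°

Γ = (Z_L − Z_0)/(Z_L + Z_0) = (123.1 − j567.5)/(692.1 − j567.5)
|Γ| = 581/895 = 0.649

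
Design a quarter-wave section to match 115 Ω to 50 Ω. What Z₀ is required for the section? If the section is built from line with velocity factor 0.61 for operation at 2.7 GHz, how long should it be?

Z_qwt ≈ 75.8 Ω; length ≈ 1.69 cm

Z_qwt = √(Z_0·R_L) = √(50 × 115) = √5750
λ = 0.61·c/f = 0.0678 m, so l = λ/4 = 0.0169 m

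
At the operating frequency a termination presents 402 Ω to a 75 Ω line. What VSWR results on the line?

VSWR ≈ 5.36

Γ = (402 − 75)/(402 + 75) = 0.686
VSWR = (1 + 0.686)/(1 − 0.686)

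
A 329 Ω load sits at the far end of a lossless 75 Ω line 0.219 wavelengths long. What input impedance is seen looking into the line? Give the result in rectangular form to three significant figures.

βl = 2π × 0.219 = 78.8°
tan(βl) = tan(78.8°) = 5.07
Z_in = Z_0·(Z_L + jZ_0·tanβl)/(Z_0 + jZ_L·tanβl)
     = 75·(329 + j380)/(75 + j1670)

Z_in ≈ 17.7 − j14 Ω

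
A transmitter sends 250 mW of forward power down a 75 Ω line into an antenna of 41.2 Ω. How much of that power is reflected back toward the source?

Γ = (41.2 − 75)/(41.2 + 75) = -0.291
|Γ|² = 0.0846
P_refl = |Γ|²·P_inc = 21.2 mW, P_del = (1 − |Γ|²)·P_inc = 229 mW

P_reflected ≈ 21.2 mW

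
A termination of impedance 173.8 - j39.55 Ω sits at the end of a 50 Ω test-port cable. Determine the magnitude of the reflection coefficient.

|Γ| ≈ 0.572

Γ = (Z_L − Z_0)/(Z_L + Z_0) = (123.8 − j39.55)/(223.8 − j39.55)
|Γ| = 130/227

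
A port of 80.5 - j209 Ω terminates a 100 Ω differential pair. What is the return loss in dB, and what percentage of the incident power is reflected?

RL ≈ 2.38 dB; 57.8% of incident power reflected

Γ = (-19.5 − j209)/(180.5 − j209), |Γ| = 0.76
RL = −20·log₁₀(0.76) = 2.38 dB
P_refl/P_inc = |Γ|² = 0.578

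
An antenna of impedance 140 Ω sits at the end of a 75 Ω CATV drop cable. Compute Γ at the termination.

Γ = 0.302

Γ = (Z_L − Z_0)/(Z_L + Z_0) = (140 − 75)/(140 + 75) = 65/215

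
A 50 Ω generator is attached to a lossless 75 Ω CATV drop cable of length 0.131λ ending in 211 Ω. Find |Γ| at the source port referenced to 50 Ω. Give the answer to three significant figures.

βl = 2π × 0.131 = 47.2°
tan(βl) = 1.08
Z_in = Z_0·(Z_L + jZ_0·tanβl)/(Z_0 + jZ_L·tanβl) = 44.7 − j54.8 Ω
Γ_s = (Z_in − Z_s)/(Z_in + Z_s) = (-5.28 − j54.8)/(94.7 − j54.8), |Γ_s| = 0.503

|Γ| ≈ 0.503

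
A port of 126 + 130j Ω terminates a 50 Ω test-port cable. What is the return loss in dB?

Γ = (76 + j130)/(176 + j130), |Γ| = 0.688
RL = −20·log₁₀|Γ| = −20·log₁₀(0.688)

RL ≈ 3.25 dB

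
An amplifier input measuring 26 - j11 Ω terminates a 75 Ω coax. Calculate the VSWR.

Γ = (Z_L − Z_0)/(Z_L + Z_0) = (-49 − j11)/(101 − j11)
|Γ| = 50.2/102 = 0.494
VSWR = (1 + |Γ|)/(1 − |Γ|) = 1.49/0.506

VSWR ≈ 2.95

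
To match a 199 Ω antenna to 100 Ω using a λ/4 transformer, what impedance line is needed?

Z_qwt = √(Z_0·R_L) = √(100 × 199) = √19900

Z_qwt ≈ 141 Ω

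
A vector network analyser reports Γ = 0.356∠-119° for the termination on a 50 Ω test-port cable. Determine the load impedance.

Z_L = Z_0·(1 + Γ)/(1 − Γ) = 50·(0.827 − j0.311)/(1.17 + j0.311)

Z_L ≈ 29.7 − j21.2 Ω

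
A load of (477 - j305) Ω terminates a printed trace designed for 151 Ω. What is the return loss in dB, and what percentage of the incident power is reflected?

Γ = (326 − j305)/(628 − j305), |Γ| = 0.639
RL = −20·log₁₀(0.639) = 3.88 dB
P_refl/P_inc = |Γ|² = 0.409

RL ≈ 3.88 dB; 40.9% of incident power reflected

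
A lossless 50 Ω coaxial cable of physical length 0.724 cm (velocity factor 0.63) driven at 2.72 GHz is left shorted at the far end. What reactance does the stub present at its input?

λ = v/f = 0.63·c / 2.72 GHz = 0.0695 m
βl = 2π·l/λ = 2π × 0.104 = 37.5°
tan(βl) = 0.768
For a shorted stub, Z_in = jZ_0·tan(βl)

X_in ≈ 38.4 Ω (inductive)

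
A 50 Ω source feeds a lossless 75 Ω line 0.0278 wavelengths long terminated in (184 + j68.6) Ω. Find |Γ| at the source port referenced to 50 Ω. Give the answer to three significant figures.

|Γ| ≈ 0.621

βl = 2π × 0.0278 = 10°
tan(βl) = 0.176
Z_in = Z_0·(Z_L + jZ_0·tanβl)/(Z_0 + jZ_L·tanβl) = 213 − j12.4 Ω
Γ_s = (Z_in − Z_s)/(Z_in + Z_s) = (163 − j12.4)/(263 − j12.4), |Γ_s| = 0.621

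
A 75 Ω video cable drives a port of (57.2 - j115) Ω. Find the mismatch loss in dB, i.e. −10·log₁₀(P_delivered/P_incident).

mismatch loss ≈ 2.53 dB

Γ = (-17.8 − j115)/(132.2 − j115), |Γ| = 0.664
|Γ|² = 0.441, so P_del/P_inc = 1 − |Γ|² = 0.559
ML = −10·log₁₀(1 − |Γ|²)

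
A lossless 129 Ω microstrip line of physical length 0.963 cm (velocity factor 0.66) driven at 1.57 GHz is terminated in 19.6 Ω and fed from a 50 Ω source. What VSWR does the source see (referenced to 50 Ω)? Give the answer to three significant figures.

λ = v/f = 0.66·c / 1.57 GHz = 0.126 m
βl = 2π·l/λ = 2π × 0.0764 = 27.5°
tan(βl) = 0.52
Z_in = Z_0·(Z_L + jZ_0·tanβl)/(Z_0 + jZ_L·tanβl) = 24.8 + j65.2 Ω
Γ_s = (Z_in − Z_s)/(Z_in + Z_s) = (-25.2 + j65.2)/(74.8 + j65.2), |Γ_s| = 0.705
VSWR = (1 + |Γ_s|)/(1 − |Γ_s|)

VSWR ≈ 5.77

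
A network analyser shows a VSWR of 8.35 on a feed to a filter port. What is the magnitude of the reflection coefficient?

|Γ| ≈ 0.786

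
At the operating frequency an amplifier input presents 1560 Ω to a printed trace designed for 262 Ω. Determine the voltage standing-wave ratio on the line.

VSWR ≈ 5.95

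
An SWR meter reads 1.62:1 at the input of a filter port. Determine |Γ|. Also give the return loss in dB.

|Γ| ≈ 0.237; return loss ≈ 12.5 dB

|Γ| = (S − 1)/(S + 1) = (1.62 − 1)/(1.62 + 1) = 0.62/2.62
RL = −20·log₁₀|Γ| = −20·log₁₀(0.237)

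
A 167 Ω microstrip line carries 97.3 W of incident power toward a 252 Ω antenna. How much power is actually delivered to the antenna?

P_delivered ≈ 93.3 W

Γ = (252 − 167)/(252 + 167) = 0.203
|Γ|² = 0.0412
P_refl = |Γ|²·P_inc = 4 W, P_del = (1 − |Γ|²)·P_inc = 93.3 W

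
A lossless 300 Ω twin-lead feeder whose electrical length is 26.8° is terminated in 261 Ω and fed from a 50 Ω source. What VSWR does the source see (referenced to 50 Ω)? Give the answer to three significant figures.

VSWR ≈ 5.56

tan(βl) = 0.505
Z_in = Z_0·(Z_L + jZ_0·tanβl)/(Z_0 + jZ_L·tanβl) = 275 + j30.9 Ω
Γ_s = (Z_in − Z_s)/(Z_in + Z_s) = (225 + j30.9)/(325 + j30.9), |Γ_s| = 0.695
VSWR = (1 + |Γ_s|)/(1 − |Γ_s|)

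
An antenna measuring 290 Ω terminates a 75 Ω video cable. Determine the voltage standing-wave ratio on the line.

For a purely resistive load, VSWR = R_L/Z_0 or Z_0/R_L (whichever > 1) = 290/75

VSWR ≈ 3.87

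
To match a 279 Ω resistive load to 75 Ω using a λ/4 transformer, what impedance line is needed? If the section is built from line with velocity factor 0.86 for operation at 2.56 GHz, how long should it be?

Z_qwt ≈ 145 Ω; length ≈ 2.52 cm

Z_qwt = √(Z_0·R_L) = √(75 × 279) = √20920
λ = 0.86·c/f = 0.101 m, so l = λ/4 = 0.0252 m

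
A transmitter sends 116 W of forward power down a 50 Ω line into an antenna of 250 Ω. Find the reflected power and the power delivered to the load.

Γ = (250 − 50)/(250 + 50) = 0.667
|Γ|² = 0.444
P_refl = |Γ|²·P_inc = 51.6 W, P_del = (1 − |Γ|²)·P_inc = 64.4 W

P_reflected ≈ 51.6 W; P_delivered ≈ 64.4 W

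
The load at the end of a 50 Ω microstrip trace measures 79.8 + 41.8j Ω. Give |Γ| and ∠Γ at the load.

Γ ≈ 0.376 ∠ 36.7°

Γ = (Z_L − Z_0)/(Z_L + Z_0) = (29.8 + j41.8)/(129.8 + j41.8)
|Γ| = 51.3/136 = 0.376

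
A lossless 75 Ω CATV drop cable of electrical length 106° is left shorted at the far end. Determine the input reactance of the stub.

X_in ≈ -262 Ω (capacitive)

tan(βl) = -3.49
For a shorted stub, Z_in = jZ_0·tan(βl)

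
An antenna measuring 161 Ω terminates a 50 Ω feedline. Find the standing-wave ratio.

VSWR ≈ 3.22

Γ = (161 − 50)/(161 + 50) = 0.526
VSWR = (1 + 0.526)/(1 − 0.526)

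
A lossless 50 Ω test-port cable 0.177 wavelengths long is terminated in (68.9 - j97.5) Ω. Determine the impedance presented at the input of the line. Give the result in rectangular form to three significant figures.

Z_in ≈ 10.9 − j5.38 Ω

βl = 2π × 0.177 = 63.7°
tan(βl) = tan(63.7°) = 2.03
Z_in = Z_0·(Z_L + jZ_0·tanβl)/(Z_0 + jZ_L·tanβl)
     = 50·(68.9 + j3.76)/(247 + j140)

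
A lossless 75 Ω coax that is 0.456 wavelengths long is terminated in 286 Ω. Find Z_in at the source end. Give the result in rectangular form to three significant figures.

Z_in ≈ 142 + j133 Ω

βl = 2π × 0.456 = 164°
tan(βl) = tan(164°) = -0.284
Z_in = Z_0·(Z_L + jZ_0·tanβl)/(Z_0 + jZ_L·tanβl)
     = 75·(286 − j21.3)/(75 − j81.1)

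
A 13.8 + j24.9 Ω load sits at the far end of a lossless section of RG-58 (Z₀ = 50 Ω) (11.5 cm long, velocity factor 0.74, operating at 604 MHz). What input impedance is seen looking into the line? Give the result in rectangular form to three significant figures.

Z_in ≈ 17.7 − j37.9 Ω

λ = v/f = 0.74·c / 604 MHz = 0.368 m
βl = 2π·l/λ = 2π × 0.313 = 113°
tan(βl) = tan(113°) = -2.4
Z_in = Z_0·(Z_L + jZ_0·tanβl)/(Z_0 + jZ_L·tanβl)
     = 50·(13.8 − j95)/(110 − j33.1)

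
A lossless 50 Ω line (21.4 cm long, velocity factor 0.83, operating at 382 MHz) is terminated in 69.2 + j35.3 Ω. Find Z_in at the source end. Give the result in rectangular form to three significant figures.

Z_in ≈ 25.8 + j3.68 Ω

λ = v/f = 0.83·c / 382 MHz = 0.652 m
βl = 2π·l/λ = 2π × 0.328 = 118°
tan(βl) = tan(118°) = -1.87
Z_in = Z_0·(Z_L + jZ_0·tanβl)/(Z_0 + jZ_L·tanβl)
     = 50·(69.2 − j58)/(116 − j129)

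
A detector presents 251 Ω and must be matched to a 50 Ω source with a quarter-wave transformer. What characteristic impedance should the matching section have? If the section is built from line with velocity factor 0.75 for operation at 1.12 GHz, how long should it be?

Z_qwt ≈ 112 Ω; length ≈ 5.02 cm

Z_qwt = √(Z_0·R_L) = √(50 × 251) = √12550
λ = 0.75·c/f = 0.201 m, so l = λ/4 = 0.0502 m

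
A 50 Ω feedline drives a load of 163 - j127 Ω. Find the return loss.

RL ≈ 3.28 dB

Γ = (113 − j127)/(213 − j127), |Γ| = 0.685
RL = −20·log₁₀|Γ| = −20·log₁₀(0.685)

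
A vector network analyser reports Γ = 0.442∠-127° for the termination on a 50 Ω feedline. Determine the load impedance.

Z_L ≈ 23.3 − j20.4 Ω

Z_L = Z_0·(1 + Γ)/(1 − Γ) = 50·(0.734 − j0.353)/(1.27 + j0.353)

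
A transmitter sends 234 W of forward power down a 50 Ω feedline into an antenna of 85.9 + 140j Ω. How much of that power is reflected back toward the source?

|Γ| = |(35.9 + j140)/(135.9 + j140)| = 0.741
|Γ|² = 0.549
P_refl = |Γ|²·P_inc = 128 W, P_del = (1 − |Γ|²)·P_inc = 106 W

P_reflected ≈ 128 W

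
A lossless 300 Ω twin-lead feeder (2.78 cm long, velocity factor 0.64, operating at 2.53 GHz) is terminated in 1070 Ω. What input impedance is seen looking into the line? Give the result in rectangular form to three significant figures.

Z_in ≈ 143 + j233 Ω

λ = v/f = 0.64·c / 2.53 GHz = 0.0759 m
βl = 2π·l/λ = 2π × 0.366 = 132°
tan(βl) = tan(132°) = -1.12
Z_in = Z_0·(Z_L + jZ_0·tanβl)/(Z_0 + jZ_L·tanβl)
     = 300·(1070 − j335)/(300 − j1190)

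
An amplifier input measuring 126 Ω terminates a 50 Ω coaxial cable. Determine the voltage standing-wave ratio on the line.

Γ = (126 − 50)/(126 + 50) = 0.432
VSWR = (1 + 0.432)/(1 − 0.432)

VSWR ≈ 2.52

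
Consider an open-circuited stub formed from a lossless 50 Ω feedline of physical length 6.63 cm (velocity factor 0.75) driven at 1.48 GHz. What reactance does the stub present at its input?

λ = v/f = 0.75·c / 1.48 GHz = 0.152 m
βl = 2π·l/λ = 2π × 0.436 = 157°
tan(βl) = -0.425
For an open-circuited stub, Z_in = −jZ_0·cot(βl) = −jZ_0/tan(βl)

X_in ≈ 118 Ω (inductive)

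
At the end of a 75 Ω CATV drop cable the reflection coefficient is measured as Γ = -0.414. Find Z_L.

Z_L ≈ 31.1 Ω

Z_L = Z_0·(1 + Γ)/(1 − Γ) = 75·(0.586)/(1.41)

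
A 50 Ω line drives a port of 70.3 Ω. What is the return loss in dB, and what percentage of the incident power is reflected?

Γ = (70.3 − 50)/(70.3 + 50) = 0.169
RL = −20·log₁₀(0.169) = 15.5 dB
P_refl/P_inc = |Γ|² = 0.0285

RL ≈ 15.5 dB; 2.85% of incident power reflected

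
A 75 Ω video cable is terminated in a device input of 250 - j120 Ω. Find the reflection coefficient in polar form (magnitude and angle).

Γ ≈ 0.612 ∠ -14.2°

Γ = (Z_L − Z_0)/(Z_L + Z_0) = (175 − j120)/(325 − j120)
|Γ| = 212/346 = 0.612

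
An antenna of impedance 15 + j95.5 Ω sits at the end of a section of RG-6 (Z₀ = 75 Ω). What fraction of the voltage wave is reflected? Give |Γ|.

Γ = (Z_L − Z_0)/(Z_L + Z_0) = (-60 + j95.5)/(90 + j95.5)
|Γ| = 113/131

|Γ| ≈ 0.859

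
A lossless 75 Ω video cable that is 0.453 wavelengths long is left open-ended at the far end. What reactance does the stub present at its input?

βl = 2π × 0.453 = 163°
tan(βl) = -0.304
For an open-ended stub, Z_in = −jZ_0·cot(βl) = −jZ_0/tan(βl)

X_in ≈ 247 Ω (inductive)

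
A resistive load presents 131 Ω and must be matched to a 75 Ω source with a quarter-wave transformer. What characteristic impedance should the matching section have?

Z_qwt ≈ 99.1 Ω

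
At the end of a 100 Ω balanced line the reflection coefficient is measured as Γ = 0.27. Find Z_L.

Z_L = Z_0·(1 + Γ)/(1 − Γ) = 100·(1.27)/(0.73)

Z_L ≈ 174 Ω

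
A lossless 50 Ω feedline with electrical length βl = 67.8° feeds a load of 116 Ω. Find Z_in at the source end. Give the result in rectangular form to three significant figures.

Z_in ≈ 24.4 − j16.1 Ω

tan(βl) = tan(67.8°) = 2.45
Z_in = Z_0·(Z_L + jZ_0·tanβl)/(Z_0 + jZ_L·tanβl)
     = 50·(116 + j123)/(50 + j284)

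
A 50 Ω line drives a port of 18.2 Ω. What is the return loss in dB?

RL ≈ 6.63 dB

Γ = (18.2 − 50)/(18.2 + 50) = -0.466
RL = −20·log₁₀|Γ| = −20·log₁₀(0.466)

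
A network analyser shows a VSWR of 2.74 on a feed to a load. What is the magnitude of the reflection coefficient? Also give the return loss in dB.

|Γ| ≈ 0.465; return loss ≈ 6.65 dB

|Γ| = (S − 1)/(S + 1) = (2.74 − 1)/(2.74 + 1) = 1.74/3.74
RL = −20·log₁₀|Γ| = −20·log₁₀(0.465)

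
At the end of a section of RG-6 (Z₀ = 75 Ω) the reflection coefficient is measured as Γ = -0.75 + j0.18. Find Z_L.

Z_L = Z_0·(1 + Γ)/(1 − Γ) = 75·(0.25 + j0.18)/(1.75 − j0.18)

Z_L ≈ 9.82 + j8.72 Ω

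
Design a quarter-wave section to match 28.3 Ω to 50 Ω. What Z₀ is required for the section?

Z_qwt = √(Z_0·R_L) = √(50 × 28.3) = √1415

Z_qwt ≈ 37.6 Ω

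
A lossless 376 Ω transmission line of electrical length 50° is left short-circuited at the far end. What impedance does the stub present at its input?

tan(βl) = 1.19
For a short-circuited stub, Z_in = jZ_0·tan(βl)

Z_in ≈ +j448 Ω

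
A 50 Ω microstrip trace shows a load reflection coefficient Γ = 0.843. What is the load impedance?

Z_L = Z_0·(1 + Γ)/(1 − Γ) = 50·(1.84)/(0.157)

Z_L ≈ 587 Ω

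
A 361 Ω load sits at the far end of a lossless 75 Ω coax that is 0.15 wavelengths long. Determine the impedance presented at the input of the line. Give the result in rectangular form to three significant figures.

Z_in ≈ 23.3 − j51 Ω

βl = 2π × 0.15 = 54°
tan(βl) = tan(54°) = 1.38
Z_in = Z_0·(Z_L + jZ_0·tanβl)/(Z_0 + jZ_L·tanβl)
     = 75·(361 + j103)/(75 + j497)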